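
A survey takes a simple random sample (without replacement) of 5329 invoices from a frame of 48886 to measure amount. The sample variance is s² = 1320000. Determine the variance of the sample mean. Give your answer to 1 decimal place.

220.7

Under SRS without replacement, Var(ȳ) = (1 − f)·s²/n with f = n/N = 5329/48886 = 0.10900871.
Var(ȳ) = (1 − 0.10900871)·1320000/5329 = 0.89099129·247.70126 = 220.69966.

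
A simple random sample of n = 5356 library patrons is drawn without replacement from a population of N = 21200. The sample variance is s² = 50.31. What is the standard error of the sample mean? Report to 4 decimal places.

Under SRS without replacement, Var(ȳ) = (1 − f)·s²/n with f = n/N = 5356/21200 = 0.25264151.
Var(ȳ) = (1 − 0.25264151)·50.31/5356 = 0.74735849·0.0093932039 = 0.0070200907.
SE(ȳ) = √(0.0070200907) = 0.0838.

0.0838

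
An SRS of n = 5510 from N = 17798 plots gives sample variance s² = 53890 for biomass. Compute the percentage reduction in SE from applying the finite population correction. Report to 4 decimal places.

f = n/N = 5510/17798 = 0.30958535.
SE_no-fpc = √(s²/n) = 3.127363; SE_fpc = √((1−f)s²/n) = 2.5985633.
Ratio = √(1−f) = 0.83091194. Reduction = 100·(1 − 0.83091194) = 16.9088%.

16.9088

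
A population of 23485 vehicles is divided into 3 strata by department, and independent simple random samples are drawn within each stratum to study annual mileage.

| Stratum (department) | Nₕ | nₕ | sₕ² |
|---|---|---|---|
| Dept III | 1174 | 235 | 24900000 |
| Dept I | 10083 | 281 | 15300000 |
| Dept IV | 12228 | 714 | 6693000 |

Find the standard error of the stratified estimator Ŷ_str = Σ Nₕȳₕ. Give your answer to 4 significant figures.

Var(Ŷ_str) = Σₕ Nₕ²(1 − fₕ)sₕ²/nₕ.
Dept III: 1174²·(1 − 235/1174)·24900000/235 = 1.1680601 × 10^11.
Dept I: 10083²·(1 − 281/10083)·15300000/281 = 5.3813294 × 10^12.
Dept IV: 12228²·(1 − 714/12228)·6693000/714 = 1.3197883 × 10^12.
Sum = 6.8179237 × 10^12.
SE = √(6.8179237 × 10^12) = 2.611 × 10^6.

2.611 × 10^6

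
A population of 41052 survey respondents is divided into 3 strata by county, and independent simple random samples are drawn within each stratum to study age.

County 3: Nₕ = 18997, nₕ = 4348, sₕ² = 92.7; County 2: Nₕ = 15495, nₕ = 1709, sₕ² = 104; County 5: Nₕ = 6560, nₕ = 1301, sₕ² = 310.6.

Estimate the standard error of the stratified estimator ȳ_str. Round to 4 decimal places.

Var(ȳ_str) = Σₕ Wₕ²(1 − fₕ)sₕ²/nₕ with Wₕ = Nₕ/N, N = 41052.
County 3: Wₕ = 0.46275456; term = 0.46275456²·(1 − 0.22887824)·92.7/4348 = 0.0035205828.
County 2: Wₕ = 0.37744811; term = 0.37744811²·(1 − 0.11029364)·104/1709 = 0.0077135179.
County 5: Wₕ = 0.15979733; term = 0.15979733²·(1 − 0.19832317)·310.6/1301 = 0.0048872271.
Sum = 0.016121328.
SE = √(0.016121328) = 0.1270.

0.1270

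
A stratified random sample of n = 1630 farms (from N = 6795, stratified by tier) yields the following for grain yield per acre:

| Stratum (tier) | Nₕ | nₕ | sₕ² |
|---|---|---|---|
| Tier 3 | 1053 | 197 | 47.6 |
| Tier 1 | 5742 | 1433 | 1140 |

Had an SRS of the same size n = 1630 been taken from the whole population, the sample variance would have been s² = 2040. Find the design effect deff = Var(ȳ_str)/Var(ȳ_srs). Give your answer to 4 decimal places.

0.4531

Var(ȳ_str) = Σ Wₕ²(1−fₕ)sₕ²/nₕ with Wₕ = Nₕ/6795:
  Tier 3: (1053/6795)²·(1−197/1053)·47.6/197 = 0.004716979
  Tier 1: (5742/6795)²·(1−1433/5742)·1140/1433 = 0.42630401
  → Var(ȳ_str) = 0.43102099.
Var(ȳ_srs) = (1 − 1630/6795)·2040/1630 = 0.95131299.
deff = 0.43102099 / 0.95131299 = 0.4531.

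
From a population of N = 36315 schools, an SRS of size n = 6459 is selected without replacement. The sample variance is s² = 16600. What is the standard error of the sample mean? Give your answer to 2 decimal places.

1.45

Under SRS without replacement, Var(ȳ) = (1 − f)·s²/n with f = n/N = 6459/36315 = 0.17786039.
Var(ȳ) = (1 − 0.17786039)·16600/6459 = 0.82213961·2.5700573 = 2.1129459.
SE(ȳ) = √(2.1129459) = 1.45.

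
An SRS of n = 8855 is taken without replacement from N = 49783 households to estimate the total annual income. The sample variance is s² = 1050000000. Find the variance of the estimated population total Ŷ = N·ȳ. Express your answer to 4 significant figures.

2.416 × 10^14

Var(Ŷ) = N²·Var(ȳ) = N²·(1 − n/N)·s²/n.
f = 8855/49783 = 0.17787196; Var(ȳ) = 0.82212804·1050000000/8855 = 97485.538.
Var(Ŷ) = 49783² · 97485.538 = 2.41603 × 10^14.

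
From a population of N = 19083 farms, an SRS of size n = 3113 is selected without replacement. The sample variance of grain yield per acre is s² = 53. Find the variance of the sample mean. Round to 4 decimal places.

0.0142

Under SRS without replacement, Var(ȳ) = (1 − f)·s²/n with f = n/N = 3113/19083 = 0.16312949.
Var(ȳ) = (1 − 0.16312949)·53/3113 = 0.83687051·0.017025377 = 0.014248036.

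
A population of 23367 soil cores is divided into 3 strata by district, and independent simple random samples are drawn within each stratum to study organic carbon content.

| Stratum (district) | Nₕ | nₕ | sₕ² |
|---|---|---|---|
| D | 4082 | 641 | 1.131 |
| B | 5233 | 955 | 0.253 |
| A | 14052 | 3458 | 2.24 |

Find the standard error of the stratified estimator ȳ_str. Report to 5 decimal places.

Var(ȳ_str) = Σₕ Wₕ²(1 − fₕ)sₕ²/nₕ with Wₕ = Nₕ/N, N = 23367.
D: Wₕ = 0.17469080; term = 0.17469080²·(1 − 0.15703087)·1.131/641 = 4.5389597 × 10^-5.
B: Wₕ = 0.22394830; term = 0.22394830²·(1 − 0.18249570)·0.253/955 = 1.0861824 × 10^-5.
A: Wₕ = 0.60136089; term = 0.60136089²·(1 − 0.24608597)·2.24/3458 = 1.7660997 × 10^-4.
Sum = 2.3286139 × 10^-4.
SE = √(2.3286139 × 10^-4) = 0.01526.

0.01526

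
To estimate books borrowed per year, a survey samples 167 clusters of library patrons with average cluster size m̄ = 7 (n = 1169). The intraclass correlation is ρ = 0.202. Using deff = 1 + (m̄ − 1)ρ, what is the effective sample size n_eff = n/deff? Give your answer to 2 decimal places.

528.48

deff = 1 + (7 − 1)·0.202 = 1 + 1.212 = 2.212.
n_eff = 1169 / 2.212 = 528.48.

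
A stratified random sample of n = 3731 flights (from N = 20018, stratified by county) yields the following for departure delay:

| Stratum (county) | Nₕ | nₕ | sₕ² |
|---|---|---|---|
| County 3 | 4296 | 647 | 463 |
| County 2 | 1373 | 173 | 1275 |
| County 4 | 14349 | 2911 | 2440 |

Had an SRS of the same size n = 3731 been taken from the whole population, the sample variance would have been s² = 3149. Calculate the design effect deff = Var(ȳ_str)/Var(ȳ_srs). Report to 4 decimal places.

Var(ȳ_str) = Σ Wₕ²(1−fₕ)sₕ²/nₕ with Wₕ = Nₕ/20018:
  County 3: (4296/20018)²·(1−647/4296)·463/647 = 0.027994549
  County 2: (1373/20018)²·(1−173/1373)·1275/173 = 0.030302223
  County 4: (14349/20018)²·(1−2911/14349)·2440/2911 = 0.3433033
  → Var(ȳ_str) = 0.40160007.
Var(ȳ_srs) = (1 − 3731/20018)·3149/3731 = 0.68670123.
deff = 0.40160007 / 0.68670123 = 0.5848.

0.5848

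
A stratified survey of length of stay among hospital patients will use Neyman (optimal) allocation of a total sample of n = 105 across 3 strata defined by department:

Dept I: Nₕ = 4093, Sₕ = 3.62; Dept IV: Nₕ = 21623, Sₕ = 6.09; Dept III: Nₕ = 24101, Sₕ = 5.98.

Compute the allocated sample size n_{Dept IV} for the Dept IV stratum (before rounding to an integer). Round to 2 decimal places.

Neyman allocation: nₕ = n·NₕSₕ / Σⱼ NⱼSⱼ.
Σ NⱼSⱼ = 4093·3.62 + 21623·6.09 + 24101·5.98 = 290624.71.
n_{Dept IV} = 105·21623·6.09 / 290624.71 = 47.58.

47.58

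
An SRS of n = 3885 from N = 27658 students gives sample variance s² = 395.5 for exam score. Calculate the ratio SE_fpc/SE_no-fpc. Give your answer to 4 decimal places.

0.9271

f = n/N = 3885/27658 = 0.14046569.
SE_no-fpc = √(s²/n) = 0.31906395; SE_fpc = √((1−f)s²/n) = 0.29580761.
Ratio = √(1−f) = 0.92711073.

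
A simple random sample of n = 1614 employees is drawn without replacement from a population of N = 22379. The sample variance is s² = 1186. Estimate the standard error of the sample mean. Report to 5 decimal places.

Under SRS without replacement, Var(ȳ) = (1 − f)·s²/n with f = n/N = 1614/22379 = 0.07212119.
Var(ȳ) = (1 − 0.07212119)·1186/1614 = 0.92787881·0.73482032 = 0.68182421.
SE(ȳ) = √(0.68182421) = 0.82573.

0.82573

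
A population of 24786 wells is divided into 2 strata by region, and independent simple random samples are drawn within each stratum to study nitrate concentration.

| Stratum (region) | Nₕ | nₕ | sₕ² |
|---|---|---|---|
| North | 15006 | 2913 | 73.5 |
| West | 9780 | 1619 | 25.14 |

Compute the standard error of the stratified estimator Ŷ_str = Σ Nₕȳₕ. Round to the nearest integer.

Var(Ŷ_str) = Σₕ Nₕ²(1 − fₕ)sₕ²/nₕ.
North: 15006²·(1 − 2913/15006)·73.5/2913 = 4.5787386 × 10^6.
West: 9780²·(1 − 1619/9780)·25.14/1619 = 1.2393691 × 10^6.
Sum = 5.8181077 × 10^6.
SE = √(5.8181077 × 10^6) = 2412.

2412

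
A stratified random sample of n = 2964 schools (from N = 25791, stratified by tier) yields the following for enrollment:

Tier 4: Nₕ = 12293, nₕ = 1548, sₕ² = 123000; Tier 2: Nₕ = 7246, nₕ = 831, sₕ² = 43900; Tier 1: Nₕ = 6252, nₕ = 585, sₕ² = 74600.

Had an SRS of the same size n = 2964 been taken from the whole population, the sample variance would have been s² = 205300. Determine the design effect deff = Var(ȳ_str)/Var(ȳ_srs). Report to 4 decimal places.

0.4284

Var(ȳ_str) = Σ Wₕ²(1−fₕ)sₕ²/nₕ with Wₕ = Nₕ/25791:
  Tier 4: (12293/25791)²·(1−1548/12293)·123000/1548 = 15.778368
  Tier 2: (7246/25791)²·(1−831/7246)·43900/831 = 3.6916636
  Tier 1: (6252/25791)²·(1−585/6252)·74600/585 = 6.79233
  → Var(ȳ_str) = 26.262362.
Var(ȳ_srs) = (1 − 2964/25791)·205300/2964 = 61.304366.
deff = 26.262362 / 61.304366 = 0.4284.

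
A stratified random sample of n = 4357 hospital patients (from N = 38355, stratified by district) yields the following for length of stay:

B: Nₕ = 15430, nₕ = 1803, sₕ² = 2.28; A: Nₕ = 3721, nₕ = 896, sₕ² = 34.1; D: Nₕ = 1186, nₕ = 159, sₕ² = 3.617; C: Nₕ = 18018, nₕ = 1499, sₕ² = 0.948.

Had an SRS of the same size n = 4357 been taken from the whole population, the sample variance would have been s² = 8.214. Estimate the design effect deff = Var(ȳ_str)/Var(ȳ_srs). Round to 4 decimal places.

Var(ȳ_str) = Σ Wₕ²(1−fₕ)sₕ²/nₕ with Wₕ = Nₕ/38355:
  B: (15430/38355)²·(1−1803/15430)·2.28/1803 = 1.8074293 × 10^-4
  A: (3721/38355)²·(1−896/3721)·34.1/896 = 2.7194465 × 10^-4
  D: (1186/38355)²·(1−159/1186)·3.617/159 = 1.8834866 × 10^-5
  C: (18018/38355)²·(1−1499/18018)·0.948/1499 = 1.2795376 × 10^-4
  → Var(ȳ_str) = 5.9947621 × 10^-4.
Var(ȳ_srs) = (1 − 4357/38355)·8.214/4357 = 0.0016710849.
deff = (5.9947621 × 10^-4) / 0.0016710849 = 0.3587.

0.3587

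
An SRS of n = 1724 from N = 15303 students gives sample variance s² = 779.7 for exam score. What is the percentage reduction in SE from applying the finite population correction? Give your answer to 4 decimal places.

5.8011

f = n/N = 1724/15303 = 0.11265765.
SE_no-fpc = √(s²/n) = 0.67250441; SE_fpc = √((1−f)s²/n) = 0.63349143.
Ratio = √(1−f) = 0.94198851. Reduction = 100·(1 − 0.94198851) = 5.8011%.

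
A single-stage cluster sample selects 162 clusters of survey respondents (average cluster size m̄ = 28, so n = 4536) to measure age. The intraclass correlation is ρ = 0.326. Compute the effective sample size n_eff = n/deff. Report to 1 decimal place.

deff = 1 + (28 − 1)·0.326 = 1 + 8.802 = 9.802.
n_eff = 4536 / 9.802 = 462.8.

462.8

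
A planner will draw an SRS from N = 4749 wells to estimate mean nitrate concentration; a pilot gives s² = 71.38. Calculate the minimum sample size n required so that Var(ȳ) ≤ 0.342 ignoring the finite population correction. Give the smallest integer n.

Without fpc, n₀ = s²/D = 71.38/0.342 = 208.7135.
Rounding up, n = 209.

209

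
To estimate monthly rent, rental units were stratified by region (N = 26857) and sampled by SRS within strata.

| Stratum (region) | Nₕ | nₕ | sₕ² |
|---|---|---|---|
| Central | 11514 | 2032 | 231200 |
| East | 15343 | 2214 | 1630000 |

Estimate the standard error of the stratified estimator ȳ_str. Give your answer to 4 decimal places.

Var(ȳ_str) = Σₕ Wₕ²(1 − fₕ)sₕ²/nₕ with Wₕ = Nₕ/N, N = 26857.
Central: Wₕ = 0.42871505; term = 0.42871505²·(1 − 0.17648081)·231200/2032 = 17.221672.
East: Wₕ = 0.57128495; term = 0.57128495²·(1 − 0.14430033)·1630000/2214 = 205.60654.
Sum = 222.82821.
SE = √(222.82821) = 14.9274.

14.9274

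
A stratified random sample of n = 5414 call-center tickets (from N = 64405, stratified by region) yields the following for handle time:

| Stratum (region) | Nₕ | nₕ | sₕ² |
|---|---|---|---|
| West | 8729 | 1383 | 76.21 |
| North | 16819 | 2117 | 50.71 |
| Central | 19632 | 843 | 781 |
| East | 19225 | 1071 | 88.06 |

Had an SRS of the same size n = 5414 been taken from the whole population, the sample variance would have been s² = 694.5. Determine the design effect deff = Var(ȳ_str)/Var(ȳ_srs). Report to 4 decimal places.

0.7795

Var(ȳ_str) = Σ Wₕ²(1−fₕ)sₕ²/nₕ with Wₕ = Nₕ/64405:
  West: (8729/64405)²·(1−1383/8729)·76.21/1383 = 8.5185569 × 10^-4
  North: (16819/64405)²·(1−2117/16819)·50.71/2117 = 0.0014279407
  Central: (19632/64405)²·(1−843/19632)·781/843 = 0.082385826
  East: (19225/64405)²·(1−1071/19225)·88.06/1071 = 0.00691813
  → Var(ȳ_str) = 0.091583752.
Var(ȳ_srs) = (1 − 5414/64405)·694.5/5414 = 0.11749521.
deff = 0.091583752 / 0.11749521 = 0.7795.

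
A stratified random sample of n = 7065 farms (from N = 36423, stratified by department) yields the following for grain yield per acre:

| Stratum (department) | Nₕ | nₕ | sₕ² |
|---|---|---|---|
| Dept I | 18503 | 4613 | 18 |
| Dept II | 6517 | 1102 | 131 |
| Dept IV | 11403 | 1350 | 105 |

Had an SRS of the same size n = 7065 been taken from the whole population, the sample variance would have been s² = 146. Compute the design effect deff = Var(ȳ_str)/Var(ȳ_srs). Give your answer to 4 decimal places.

Var(ȳ_str) = Σ Wₕ²(1−fₕ)sₕ²/nₕ with Wₕ = Nₕ/36423:
  Dept I: (18503/36423)²·(1−4613/18503)·18/4613 = 7.5593076 × 10^-4
  Dept II: (6517/36423)²·(1−1102/6517)·131/1102 = 0.0031621645
  Dept IV: (11403/36423)²·(1−1350/11403)·105/1350 = 0.0067207681
  → Var(ȳ_str) = 0.010638863.
Var(ȳ_srs) = (1 − 7065/36423)·146/7065 = 0.016656795.
deff = 0.010638863 / 0.016656795 = 0.6387.

0.6387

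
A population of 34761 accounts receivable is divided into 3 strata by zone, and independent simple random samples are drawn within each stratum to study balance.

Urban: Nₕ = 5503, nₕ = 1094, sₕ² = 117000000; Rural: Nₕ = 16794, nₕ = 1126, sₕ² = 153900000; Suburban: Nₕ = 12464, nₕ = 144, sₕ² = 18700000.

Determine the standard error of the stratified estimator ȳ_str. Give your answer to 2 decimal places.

Var(ȳ_str) = Σₕ Wₕ²(1 − fₕ)sₕ²/nₕ with Wₕ = Nₕ/N, N = 34761.
Urban: Wₕ = 0.15830960; term = 0.15830960²·(1 − 0.19880065)·117000000/1094 = 2147.4528.
Rural: Wₕ = 0.48312764; term = 0.48312764²·(1 − 0.06704776)·153900000/1126 = 29763.46.
Suburban: Wₕ = 0.35856276; term = 0.35856276²·(1 − 0.01155327)·18700000/144 = 16502.994.
Sum = 48413.907.
SE = √(48413.907) = 220.03.

220.03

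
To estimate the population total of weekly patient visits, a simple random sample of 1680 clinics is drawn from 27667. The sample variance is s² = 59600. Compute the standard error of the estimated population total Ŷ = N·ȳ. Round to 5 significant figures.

159710

Var(Ŷ) = N²·Var(ȳ) = N²·(1 − n/N)·s²/n.
f = 1680/27667 = 0.06072216; Var(ȳ) = 0.93927784·59600/1680 = 33.322.
Var(Ŷ) = 27667² · 33.322 = 2.5506754 × 10^10.
SE(Ŷ) = √(2.5506754 × 10^10) = 159710.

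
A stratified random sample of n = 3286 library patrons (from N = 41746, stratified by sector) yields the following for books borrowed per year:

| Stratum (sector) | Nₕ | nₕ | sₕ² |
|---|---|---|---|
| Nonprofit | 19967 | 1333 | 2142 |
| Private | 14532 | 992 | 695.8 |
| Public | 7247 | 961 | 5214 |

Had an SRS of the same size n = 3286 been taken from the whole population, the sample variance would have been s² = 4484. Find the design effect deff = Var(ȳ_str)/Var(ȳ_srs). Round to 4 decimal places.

Var(ȳ_str) = Σ Wₕ²(1−fₕ)sₕ²/nₕ with Wₕ = Nₕ/41746:
  Nonprofit: (19967/41746)²·(1−1333/19967)·2142/1333 = 0.34306664
  Private: (14532/41746)²·(1−992/14532)·695.8/992 = 0.07919305
  Public: (7247/41746)²·(1−961/7247)·5214/961 = 0.14182426
  → Var(ȳ_str) = 0.56408395.
Var(ȳ_srs) = (1 − 3286/41746)·4484/3286 = 1.2571655.
deff = 0.56408395 / 1.2571655 = 0.4487.

0.4487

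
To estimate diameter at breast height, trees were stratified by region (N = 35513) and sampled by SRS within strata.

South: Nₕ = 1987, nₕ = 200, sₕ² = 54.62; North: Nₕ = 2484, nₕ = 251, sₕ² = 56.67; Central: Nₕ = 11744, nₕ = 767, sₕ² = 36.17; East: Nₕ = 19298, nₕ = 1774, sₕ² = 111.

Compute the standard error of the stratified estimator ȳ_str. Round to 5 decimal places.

Var(ȳ_str) = Σₕ Wₕ²(1 − fₕ)sₕ²/nₕ with Wₕ = Nₕ/N, N = 35513.
South: Wₕ = 0.05595134; term = 0.05595134²·(1 − 0.10065425)·54.62/200 = 7.6889918 × 10^-4.
North: Wₕ = 0.06994622; term = 0.06994622²·(1 − 0.10104670)·56.67/251 = 9.9299048 × 10^-4.
Central: Wₕ = 0.33069580; term = 0.33069580²·(1 − 0.06530995)·36.17/767 = 0.0048203451.
East: Wₕ = 0.54340664; term = 0.54340664²·(1 − 0.09192662)·111/1774 = 0.016778.
Sum = 0.023360235.
SE = √(0.023360235) = 0.15284.

0.15284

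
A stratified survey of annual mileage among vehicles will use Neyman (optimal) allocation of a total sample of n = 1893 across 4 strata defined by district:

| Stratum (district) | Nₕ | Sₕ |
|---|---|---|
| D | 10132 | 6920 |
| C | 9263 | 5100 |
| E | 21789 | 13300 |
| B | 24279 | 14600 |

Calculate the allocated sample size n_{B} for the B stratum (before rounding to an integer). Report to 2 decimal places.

Neyman allocation: nₕ = n·NₕSₕ / Σⱼ NⱼSⱼ.
Σ NⱼSⱼ = 10132·6920 + 9263·5100 + 21789·13300 + 24279·14600 = 7.6162184 × 10^8.
n_{B} = 1893·24279·14600 / (7.6162184 × 10^8) = 881.04.

881.04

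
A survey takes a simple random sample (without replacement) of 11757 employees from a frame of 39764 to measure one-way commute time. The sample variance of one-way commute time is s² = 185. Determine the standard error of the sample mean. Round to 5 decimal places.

Under SRS without replacement, Var(ȳ) = (1 − f)·s²/n with f = n/N = 11757/39764 = 0.29566945.
Var(ȳ) = (1 − 0.29566945)·185/11757 = 0.70433055·0.015735307 = 0.011082857.
SE(ȳ) = √(0.011082857) = 0.10528.

0.10528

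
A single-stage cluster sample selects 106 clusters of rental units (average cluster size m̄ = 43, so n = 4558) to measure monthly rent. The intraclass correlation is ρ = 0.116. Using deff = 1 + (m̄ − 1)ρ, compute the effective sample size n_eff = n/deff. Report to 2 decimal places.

776.23

deff = 1 + (43 − 1)·0.116 = 1 + 4.872 = 5.872.
n_eff = 4558 / 5.872 = 776.23.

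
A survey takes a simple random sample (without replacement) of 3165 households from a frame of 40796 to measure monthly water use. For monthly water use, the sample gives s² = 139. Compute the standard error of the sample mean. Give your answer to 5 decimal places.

Under SRS without replacement, Var(ȳ) = (1 − f)·s²/n with f = n/N = 3165/40796 = 0.07758114.
Var(ȳ) = (1 − 0.07758114)·139/3165 = 0.92241886·0.043917852 = 0.040510655.
SE(ȳ) = √(0.040510655) = 0.20127.

0.20127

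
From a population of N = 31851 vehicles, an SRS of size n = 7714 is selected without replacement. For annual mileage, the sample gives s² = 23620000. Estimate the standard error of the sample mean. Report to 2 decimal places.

48.17

Under SRS without replacement, Var(ȳ) = (1 − f)·s²/n with f = n/N = 7714/31851 = 0.24219020.
Var(ȳ) = (1 − 0.24219020)·23620000/7714 = 0.75780980·3061.9653 = 2320.3873.
SE(ȳ) = √(2320.3873) = 48.17.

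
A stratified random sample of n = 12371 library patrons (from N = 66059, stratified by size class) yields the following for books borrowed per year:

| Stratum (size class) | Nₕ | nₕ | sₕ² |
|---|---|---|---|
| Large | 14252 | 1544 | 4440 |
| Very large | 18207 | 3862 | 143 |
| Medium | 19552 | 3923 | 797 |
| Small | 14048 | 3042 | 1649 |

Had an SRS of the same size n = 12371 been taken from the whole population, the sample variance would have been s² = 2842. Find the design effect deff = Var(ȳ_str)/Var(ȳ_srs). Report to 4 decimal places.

0.8302

Var(ȳ_str) = Σ Wₕ²(1−fₕ)sₕ²/nₕ with Wₕ = Nₕ/66059:
  Large: (14252/66059)²·(1−1544/14252)·4440/1544 = 0.11935063
  Very large: (18207/66059)²·(1−3862/18207)·143/3862 = 0.0022161478
  Medium: (19552/66059)²·(1−3923/19552)·797/3923 = 0.014226511
  Small: (14048/66059)²·(1−3042/14048)·1649/3042 = 0.019206201
  → Var(ȳ_str) = 0.15499949.
Var(ȳ_srs) = (1 − 12371/66059)·2842/12371 = 0.18670868.
deff = 0.15499949 / 0.18670868 = 0.8302.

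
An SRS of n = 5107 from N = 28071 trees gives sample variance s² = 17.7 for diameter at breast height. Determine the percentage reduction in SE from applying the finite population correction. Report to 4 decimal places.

f = n/N = 5107/28071 = 0.18193153.
SE_no-fpc = √(s²/n) = 0.058871311; SE_fpc = √((1−f)s²/n) = 0.053247415.
Ratio = √(1−f) = 0.90447138. Reduction = 100·(1 − 0.90447138) = 9.5529%.

9.5529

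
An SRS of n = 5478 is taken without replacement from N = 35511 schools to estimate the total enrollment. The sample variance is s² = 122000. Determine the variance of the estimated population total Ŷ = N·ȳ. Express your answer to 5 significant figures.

Var(Ŷ) = N²·Var(ȳ) = N²·(1 − n/N)·s²/n.
f = 5478/35511 = 0.15426206; Var(ȳ) = 0.84573794·122000/5478 = 18.835347.
Var(Ŷ) = 35511² · 18.835347 = 2.3751959 × 10^10.

2.3752 × 10^10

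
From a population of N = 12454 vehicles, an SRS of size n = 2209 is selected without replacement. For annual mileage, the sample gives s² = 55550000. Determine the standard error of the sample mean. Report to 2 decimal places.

Under SRS without replacement, Var(ȳ) = (1 − f)·s²/n with f = n/N = 2209/12454 = 0.17737273.
Var(ȳ) = (1 − 0.17737273)·55550000/2209 = 0.82262727·25147.125 = 20686.711.
SE(ȳ) = √(20686.711) = 143.83.

143.83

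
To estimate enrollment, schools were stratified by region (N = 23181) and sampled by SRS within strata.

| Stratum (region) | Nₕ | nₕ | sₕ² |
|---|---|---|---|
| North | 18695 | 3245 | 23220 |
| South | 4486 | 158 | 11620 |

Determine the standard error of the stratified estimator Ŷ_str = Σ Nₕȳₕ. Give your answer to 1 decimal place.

Var(Ŷ_str) = Σₕ Nₕ²(1 − fₕ)sₕ²/nₕ.
North: 18695²·(1 − 3245/18695)·23220/3245 = 2.0668143 × 10^9.
South: 4486²·(1 − 158/4486)·11620/158 = 1.4278927 × 10^9.
Sum = 3.494707 × 10^9.
SE = √(3.494707 × 10^9) = 59116.0.

59116.0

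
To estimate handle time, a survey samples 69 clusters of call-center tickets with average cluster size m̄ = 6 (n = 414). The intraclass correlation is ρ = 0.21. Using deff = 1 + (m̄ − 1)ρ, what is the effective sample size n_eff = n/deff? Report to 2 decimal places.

deff = 1 + (6 − 1)·0.21 = 1 + 1.05 = 2.05.
n_eff = 414 / 2.05 = 201.95.

201.95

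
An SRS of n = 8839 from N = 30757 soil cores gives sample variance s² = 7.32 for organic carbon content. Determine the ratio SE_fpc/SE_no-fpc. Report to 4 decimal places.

f = n/N = 8839/30757 = 0.28738173.
SE_no-fpc = √(s²/n) = 0.02877756; SE_fpc = √((1−f)s²/n) = 0.024293073.
Ratio = √(1−f) = 0.84416720.

0.8442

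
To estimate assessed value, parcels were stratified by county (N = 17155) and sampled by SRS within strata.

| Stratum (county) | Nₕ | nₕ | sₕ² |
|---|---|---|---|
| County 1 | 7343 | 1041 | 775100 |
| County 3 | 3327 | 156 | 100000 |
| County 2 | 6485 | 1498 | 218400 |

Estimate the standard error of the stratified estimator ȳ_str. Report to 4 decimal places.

12.4932

Var(ȳ_str) = Σₕ Wₕ²(1 − fₕ)sₕ²/nₕ with Wₕ = Nₕ/N, N = 17155.
County 1: Wₕ = 0.42803847; term = 0.42803847²·(1 − 0.14176767)·775100/1041 = 117.07859.
County 3: Wₕ = 0.19393763; term = 0.19393763²·(1 − 0.04688909)·100000/156 = 22.979628.
County 2: Wₕ = 0.37802390; term = 0.37802390²·(1 − 0.23099460)·218400/1498 = 16.021705.
Sum = 156.07992.
SE = √(156.07992) = 12.4932.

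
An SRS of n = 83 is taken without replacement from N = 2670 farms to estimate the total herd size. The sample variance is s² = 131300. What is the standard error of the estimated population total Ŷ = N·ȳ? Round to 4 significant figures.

104500

Var(Ŷ) = N²·Var(ȳ) = N²·(1 − n/N)·s²/n.
f = 83/2670 = 0.03108614; Var(ȳ) = 0.96891386·131300/83 = 1532.7517.
Var(Ŷ) = 2670² · 1532.7517 = 1.0926834 × 10^10.
SE(Ŷ) = √(1.0926834 × 10^10) = 104500.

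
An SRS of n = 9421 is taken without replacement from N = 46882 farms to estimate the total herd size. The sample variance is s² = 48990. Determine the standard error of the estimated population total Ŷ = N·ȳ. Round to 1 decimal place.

Var(Ŷ) = N²·Var(ȳ) = N²·(1 − n/N)·s²/n.
f = 9421/46882 = 0.20095132; Var(ȳ) = 0.79904868·48990/9421 = 4.155121.
Var(Ŷ) = 46882² · 4.155121 = 9.1326315 × 10^9.
SE(Ŷ) = √(9.1326315 × 10^9) = 95564.8.

95564.8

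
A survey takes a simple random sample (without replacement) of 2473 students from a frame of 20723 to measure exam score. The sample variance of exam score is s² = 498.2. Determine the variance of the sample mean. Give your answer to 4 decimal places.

Under SRS without replacement, Var(ȳ) = (1 − f)·s²/n with f = n/N = 2473/20723 = 0.11933600.
Var(ȳ) = (1 − 0.11933600)·498.2/2473 = 0.88066400·0.20145572 = 0.1774148.

0.1774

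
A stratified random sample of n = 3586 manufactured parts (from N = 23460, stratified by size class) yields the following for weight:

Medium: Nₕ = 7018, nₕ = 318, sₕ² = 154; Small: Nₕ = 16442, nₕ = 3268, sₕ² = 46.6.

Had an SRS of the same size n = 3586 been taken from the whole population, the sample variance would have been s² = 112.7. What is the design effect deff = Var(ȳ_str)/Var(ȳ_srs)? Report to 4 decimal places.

Var(ȳ_str) = Σ Wₕ²(1−fₕ)sₕ²/nₕ with Wₕ = Nₕ/23460:
  Medium: (7018/23460)²·(1−318/7018)·154/318 = 0.041373832
  Small: (16442/23460)²·(1−3268/16442)·46.6/3268 = 0.0056120322
  → Var(ȳ_str) = 0.046985864.
Var(ȳ_srs) = (1 − 3586/23460)·112.7/3586 = 0.026623853.
deff = 0.046985864 / 0.026623853 = 1.7648.

1.7648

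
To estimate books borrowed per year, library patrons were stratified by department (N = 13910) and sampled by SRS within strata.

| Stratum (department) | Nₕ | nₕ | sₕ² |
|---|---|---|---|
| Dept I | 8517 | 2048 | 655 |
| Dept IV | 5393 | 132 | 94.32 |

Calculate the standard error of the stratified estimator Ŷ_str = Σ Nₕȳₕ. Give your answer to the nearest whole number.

6156

Var(Ŷ_str) = Σₕ Nₕ²(1 − fₕ)sₕ²/nₕ.
Dept I: 8517²·(1 − 2048/8517)·655/2048 = 1.7621186 × 10^7.
Dept IV: 5393²·(1 − 132/5393)·94.32/132 = 2.0273493 × 10^7.
Sum = 3.7894679 × 10^7.
SE = √(3.7894679 × 10^7) = 6156.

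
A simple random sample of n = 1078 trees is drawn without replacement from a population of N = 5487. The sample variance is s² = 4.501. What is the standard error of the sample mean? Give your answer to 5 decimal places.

Under SRS without replacement, Var(ȳ) = (1 − f)·s²/n with f = n/N = 1078/5487 = 0.19646437.
Var(ȳ) = (1 − 0.19646437)·4.501/1078 = 0.80353563·0.0041753247 = 0.0033550221.
SE(ȳ) = √(0.0033550221) = 0.05792.

0.05792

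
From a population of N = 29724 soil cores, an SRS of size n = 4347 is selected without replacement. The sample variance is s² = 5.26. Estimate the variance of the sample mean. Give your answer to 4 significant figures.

Under SRS without replacement, Var(ȳ) = (1 − f)·s²/n with f = n/N = 4347/29724 = 0.14624546.
Var(ȳ) = (1 − 0.14624546)·5.26/4347 = 0.85375454·0.0012100299 = 0.0010330685.

0.001033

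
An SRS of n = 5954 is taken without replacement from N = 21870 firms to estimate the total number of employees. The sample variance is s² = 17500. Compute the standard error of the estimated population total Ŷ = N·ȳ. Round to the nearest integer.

31986

Var(Ŷ) = N²·Var(ȳ) = N²·(1 − n/N)·s²/n.
f = 5954/21870 = 0.27224508; Var(ȳ) = 0.72775492·17500/5954 = 2.1390176.
Var(Ŷ) = 21870² · 2.1390176 = 1.0230855 × 10^9.
SE(Ŷ) = √(1.0230855 × 10^9) = 31986.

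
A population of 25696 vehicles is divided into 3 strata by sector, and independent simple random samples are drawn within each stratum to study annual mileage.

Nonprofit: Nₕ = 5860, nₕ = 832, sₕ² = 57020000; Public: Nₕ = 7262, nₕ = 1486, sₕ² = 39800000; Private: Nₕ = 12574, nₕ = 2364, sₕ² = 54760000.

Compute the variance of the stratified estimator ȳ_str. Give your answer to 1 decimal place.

9263.5

Var(ȳ_str) = Σₕ Wₕ²(1 − fₕ)sₕ²/nₕ with Wₕ = Nₕ/N, N = 25696.
Nonprofit: Wₕ = 0.22805106; term = 0.22805106²·(1 − 0.14197952)·57020000/832 = 3058.1989.
Public: Wₕ = 0.28261208; term = 0.28261208²·(1 − 0.20462682)·39800000/1486 = 1701.44.
Private: Wₕ = 0.48933686; term = 0.48933686²·(1 − 0.18800700)·54760000/2364 = 4503.8521.
Sum = 9263.491.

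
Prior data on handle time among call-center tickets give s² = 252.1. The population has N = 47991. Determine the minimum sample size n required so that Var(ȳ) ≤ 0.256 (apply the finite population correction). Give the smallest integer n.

965

Without fpc, n₀ = s²/D = 252.1/0.256 = 984.7656.
With fpc, (1 − n/N)·s²/n ≤ D requires n ≥ n₀/(1 + n₀/N) = 984.7656/(1 + 984.7656/47991) = 964.9647.
Rounding up, n = 965.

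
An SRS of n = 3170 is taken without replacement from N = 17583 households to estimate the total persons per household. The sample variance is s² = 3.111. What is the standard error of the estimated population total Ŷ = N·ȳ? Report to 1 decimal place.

Var(Ŷ) = N²·Var(ȳ) = N²·(1 − n/N)·s²/n.
f = 3170/17583 = 0.18028778; Var(ȳ) = 0.81971222·3.111/3170 = 8.0445575 × 10^-4.
Var(Ŷ) = 17583² · (8.0445575 × 10^-4) = 248707.06.
SE(Ŷ) = √(248707.06) = 498.7.

498.7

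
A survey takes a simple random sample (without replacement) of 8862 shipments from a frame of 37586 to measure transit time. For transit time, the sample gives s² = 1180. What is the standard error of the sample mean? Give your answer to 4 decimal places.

0.3190

Under SRS without replacement, Var(ȳ) = (1 − f)·s²/n with f = n/N = 8862/37586 = 0.23577928.
Var(ȳ) = (1 − 0.23577928)·1180/8862 = 0.76422072·0.13315279 = 0.10175812.
SE(ȳ) = √(0.10175812) = 0.3190.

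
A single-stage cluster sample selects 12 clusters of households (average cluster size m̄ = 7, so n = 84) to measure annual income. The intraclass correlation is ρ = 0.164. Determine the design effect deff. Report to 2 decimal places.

deff = 1 + (7 − 1)·0.164 = 1 + 0.984 = 1.984.

1.98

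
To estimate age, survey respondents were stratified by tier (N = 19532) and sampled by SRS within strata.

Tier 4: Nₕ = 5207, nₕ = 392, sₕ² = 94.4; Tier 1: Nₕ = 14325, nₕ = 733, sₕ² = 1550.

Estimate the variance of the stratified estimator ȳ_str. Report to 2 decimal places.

1.10

Var(ȳ_str) = Σₕ Wₕ²(1 − fₕ)sₕ²/nₕ with Wₕ = Nₕ/N, N = 19532.
Tier 4: Wₕ = 0.26658816; term = 0.26658816²·(1 − 0.07528327)·94.4/392 = 0.01582619.
Tier 1: Wₕ = 0.73341184; term = 0.73341184²·(1 − 0.05116928)·1550/733 = 1.0792257.
Sum = 1.0950519.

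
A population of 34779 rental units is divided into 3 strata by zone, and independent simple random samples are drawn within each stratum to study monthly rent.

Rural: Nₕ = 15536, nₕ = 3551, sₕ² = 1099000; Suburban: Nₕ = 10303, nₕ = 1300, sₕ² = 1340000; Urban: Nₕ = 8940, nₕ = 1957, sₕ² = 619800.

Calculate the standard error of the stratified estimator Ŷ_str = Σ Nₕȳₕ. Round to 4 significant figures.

415900

Var(Ŷ_str) = Σₕ Nₕ²(1 − fₕ)sₕ²/nₕ.
Rural: 15536²·(1 − 3551/15536)·1099000/3551 = 5.7626769 × 10^10.
Suburban: 10303²·(1 − 1300/10303)·1340000/1300 = 9.5611999 × 10^10.
Urban: 8940²·(1 − 1957/8940)·619800/1957 = 1.9771531 × 10^10.
Sum = 1.730103 × 10^11.
SE = √(1.730103 × 10^11) = 415900.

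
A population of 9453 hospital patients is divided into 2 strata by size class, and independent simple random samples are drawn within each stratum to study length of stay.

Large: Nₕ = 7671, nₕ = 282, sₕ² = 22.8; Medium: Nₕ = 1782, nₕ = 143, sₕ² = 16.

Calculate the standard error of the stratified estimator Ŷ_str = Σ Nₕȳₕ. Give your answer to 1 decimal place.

2215.7

Var(Ŷ_str) = Σₕ Nₕ²(1 − fₕ)sₕ²/nₕ.
Large: 7671²·(1 − 282/7671)·22.8/282 = 4.5827207 × 10^6.
Medium: 1782²·(1 − 143/1782)·16/143 = 326791.38.
Sum = 4.9095121 × 10^6.
SE = √(4.9095121 × 10^6) = 2215.7.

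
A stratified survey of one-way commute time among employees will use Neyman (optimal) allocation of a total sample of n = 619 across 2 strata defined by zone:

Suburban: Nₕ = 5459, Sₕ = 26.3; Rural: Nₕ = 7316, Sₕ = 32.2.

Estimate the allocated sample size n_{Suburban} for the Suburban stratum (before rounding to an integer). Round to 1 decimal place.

234.4

Neyman allocation: nₕ = n·NₕSₕ / Σⱼ NⱼSⱼ.
Σ NⱼSⱼ = 5459·26.3 + 7316·32.2 = 379146.9.
n_{Suburban} = 619·5459·26.3 / 379146.9 = 234.4.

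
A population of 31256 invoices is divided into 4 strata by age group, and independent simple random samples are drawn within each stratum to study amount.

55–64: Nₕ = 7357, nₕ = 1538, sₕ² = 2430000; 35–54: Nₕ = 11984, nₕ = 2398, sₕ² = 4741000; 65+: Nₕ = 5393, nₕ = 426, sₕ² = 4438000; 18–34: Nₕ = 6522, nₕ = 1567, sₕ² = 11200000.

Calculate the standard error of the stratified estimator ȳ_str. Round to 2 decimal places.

Var(ȳ_str) = Σₕ Wₕ²(1 − fₕ)sₕ²/nₕ with Wₕ = Nₕ/N, N = 31256.
55–64: Wₕ = 0.23537881; term = 0.23537881²·(1 − 0.20905260)·2430000/1538 = 69.236046.
35–54: Wₕ = 0.38341438; term = 0.38341438²·(1 − 0.20010013)·4741000/2398 = 232.48407.
65+: Wₕ = 0.17254287; term = 0.17254287²·(1 − 0.07899128)·4438000/426 = 285.65082.
18–34: Wₕ = 0.20866394; term = 0.20866394²·(1 − 0.24026372)·11200000/1567 = 236.43223.
Sum = 823.80317.
SE = √(823.80317) = 28.70.

28.70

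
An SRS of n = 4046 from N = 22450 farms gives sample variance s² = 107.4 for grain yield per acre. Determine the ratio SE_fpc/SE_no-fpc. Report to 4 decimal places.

0.9054

f = n/N = 4046/22450 = 0.18022272.
SE_no-fpc = √(s²/n) = 0.16292555; SE_fpc = √((1−f)s²/n) = 0.14751533.
Ratio = √(1−f) = 0.90541553.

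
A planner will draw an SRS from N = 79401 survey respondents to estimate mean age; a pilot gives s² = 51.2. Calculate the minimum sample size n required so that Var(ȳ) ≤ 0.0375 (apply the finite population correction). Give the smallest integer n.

Without fpc, n₀ = s²/D = 51.2/0.0375 = 1365.3333.
With fpc, (1 − n/N)·s²/n ≤ D requires n ≥ n₀/(1 + n₀/N) = 1365.3333/(1 + 1365.3333/79401) = 1342.2527.
Rounding up, n = 1343.

1343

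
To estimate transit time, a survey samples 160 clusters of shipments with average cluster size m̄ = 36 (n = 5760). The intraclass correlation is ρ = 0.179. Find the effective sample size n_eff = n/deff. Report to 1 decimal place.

792.8

deff = 1 + (36 − 1)·0.179 = 1 + 6.265 = 7.265.
n_eff = 5760 / 7.265 = 792.8.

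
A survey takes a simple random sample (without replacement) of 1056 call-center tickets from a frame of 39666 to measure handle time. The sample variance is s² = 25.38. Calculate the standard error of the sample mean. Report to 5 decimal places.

0.15295

Under SRS without replacement, Var(ȳ) = (1 − f)·s²/n with f = n/N = 1056/39666 = 0.02662230.
Var(ȳ) = (1 − 0.02662230)·25.38/1056 = 0.97337770·0.024034091 = 0.023394248.
SE(ȳ) = √(0.023394248) = 0.15295.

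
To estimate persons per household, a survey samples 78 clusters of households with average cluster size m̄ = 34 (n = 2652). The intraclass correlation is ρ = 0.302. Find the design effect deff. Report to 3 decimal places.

10.966

deff = 1 + (34 − 1)·0.302 = 1 + 9.966 = 10.966.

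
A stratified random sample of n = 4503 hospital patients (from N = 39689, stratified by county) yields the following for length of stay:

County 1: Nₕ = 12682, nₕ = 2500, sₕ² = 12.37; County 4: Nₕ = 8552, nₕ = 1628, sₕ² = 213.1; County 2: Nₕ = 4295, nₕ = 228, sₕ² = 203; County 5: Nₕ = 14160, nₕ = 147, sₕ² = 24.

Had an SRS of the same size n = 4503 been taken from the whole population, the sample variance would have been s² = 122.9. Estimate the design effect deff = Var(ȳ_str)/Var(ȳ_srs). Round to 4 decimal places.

Var(ȳ_str) = Σ Wₕ²(1−fₕ)sₕ²/nₕ with Wₕ = Nₕ/39689:
  County 1: (12682/39689)²·(1−2500/12682)·12.37/2500 = 4.0561146 × 10^-4
  County 4: (8552/39689)²·(1−1628/8552)·213.1/1628 = 0.0049205482
  County 2: (4295/39689)²·(1−228/4295)·203/228 = 0.0098732065
  County 5: (14160/39689)²·(1−147/14160)·24/147 = 0.020565912
  → Var(ȳ_str) = 0.035765278.
Var(ȳ_srs) = (1 − 4503/39689)·122.9/4503 = 0.02419634.
deff = 0.035765278 / 0.02419634 = 1.4781.

1.4781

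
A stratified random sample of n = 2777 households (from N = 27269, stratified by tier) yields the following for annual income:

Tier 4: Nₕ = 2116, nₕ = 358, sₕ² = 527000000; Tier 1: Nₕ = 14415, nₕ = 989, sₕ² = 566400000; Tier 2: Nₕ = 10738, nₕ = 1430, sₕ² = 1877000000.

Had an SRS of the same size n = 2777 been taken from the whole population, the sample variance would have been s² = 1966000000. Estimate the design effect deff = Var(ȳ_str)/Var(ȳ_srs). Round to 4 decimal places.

0.5235

Var(ȳ_str) = Σ Wₕ²(1−fₕ)sₕ²/nₕ with Wₕ = Nₕ/27269:
  Tier 4: (2116/27269)²·(1−358/2116)·527000000/358 = 7364.1682
  Tier 1: (14415/27269)²·(1−989/14415)·566400000/989 = 149056.12
  Tier 2: (10738/27269)²·(1−1430/10738)·1877000000/1430 = 176428.84
  → Var(ȳ_str) = 332849.13.
Var(ȳ_srs) = (1 − 2777/27269)·1966000000/2777 = 635861.71.
deff = 332849.13 / 635861.71 = 0.5235.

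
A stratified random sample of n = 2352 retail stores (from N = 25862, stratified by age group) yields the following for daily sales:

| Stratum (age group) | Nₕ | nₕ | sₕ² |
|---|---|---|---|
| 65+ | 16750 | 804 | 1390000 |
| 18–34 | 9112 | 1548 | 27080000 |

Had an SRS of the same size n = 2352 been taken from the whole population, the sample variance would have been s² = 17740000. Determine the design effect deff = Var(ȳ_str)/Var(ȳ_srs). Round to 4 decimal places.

Var(ȳ_str) = Σ Wₕ²(1−fₕ)sₕ²/nₕ with Wₕ = Nₕ/25862:
  65+: (16750/25862)²·(1−804/16750)·1390000/804 = 690.40052
  18–34: (9112/25862)²·(1−1548/9112)·27080000/1548 = 1802.6803
  → Var(ȳ_str) = 2493.0808.
Var(ȳ_srs) = (1 − 2352/25862)·17740000/2352 = 6856.5685.
deff = 2493.0808 / 6856.5685 = 0.3636.

0.3636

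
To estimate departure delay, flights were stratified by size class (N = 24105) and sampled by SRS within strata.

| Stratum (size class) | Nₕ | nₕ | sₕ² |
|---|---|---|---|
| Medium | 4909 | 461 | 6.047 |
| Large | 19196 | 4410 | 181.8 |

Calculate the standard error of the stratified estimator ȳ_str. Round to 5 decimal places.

0.14363

Var(ȳ_str) = Σₕ Wₕ²(1 − fₕ)sₕ²/nₕ with Wₕ = Nₕ/N, N = 24105.
Medium: Wₕ = 0.20365069; term = 0.20365069²·(1 − 0.09390915)·6.047/461 = 4.9292697 × 10^-4.
Large: Wₕ = 0.79634931; term = 0.79634931²·(1 − 0.22973536)·181.8/4410 = 0.020137357.
Sum = 0.020630284.
SE = √(0.020630284) = 0.14363.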